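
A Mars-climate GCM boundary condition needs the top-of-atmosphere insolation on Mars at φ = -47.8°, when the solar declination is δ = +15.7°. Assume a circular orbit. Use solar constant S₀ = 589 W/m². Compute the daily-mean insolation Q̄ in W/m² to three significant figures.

Q̄ ≈ 68.1 W/m²

cos H₀ = −tan(-47.8°) tan(+15.700°) = 0.3100, H₀ = 1.2556 rad.
Bracket: H₀ sin φ sin δ + cos φ cos δ sin H₀ = 1.2556×-0.74080×0.27060 + 0.67172×0.96269×0.95074 = -0.251698 + 0.614804 = 0.363106.
Q̄ = (S₀/π) × [bracket] = (589/π) × 0.363106 = 68.08 W/m².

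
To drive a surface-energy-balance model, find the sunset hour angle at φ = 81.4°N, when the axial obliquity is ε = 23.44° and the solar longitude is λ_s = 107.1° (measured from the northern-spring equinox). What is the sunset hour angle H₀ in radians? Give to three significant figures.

H₀ = 3.14 rad

Solar declination: sin δ = sin ε · sin λ_s = sin 23.44° × sin 107.1° = 0.38020, so δ = +22.346°.
Sunrise equation: cos H₀ = −tan φ · tan δ = -2.7181 ≤ −1, so the Sun never sets (polar day) and H₀ = π.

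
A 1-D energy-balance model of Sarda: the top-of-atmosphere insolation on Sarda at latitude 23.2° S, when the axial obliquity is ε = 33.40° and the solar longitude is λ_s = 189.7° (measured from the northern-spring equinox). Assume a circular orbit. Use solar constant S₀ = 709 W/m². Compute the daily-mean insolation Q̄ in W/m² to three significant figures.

Solar declination: sin δ = sin ε · sin λ_s = sin 33.40° × sin 189.7° = -0.09275, so δ = -5.322°.
cos H₀ = −tan(-23.2°) tan(-5.322°) = -0.0399, H₀ = 1.6107 rad.
Bracket: H₀ sin φ sin δ + cos φ cos δ sin H₀ = 1.6107×-0.39394×-0.09275 + 0.91914×0.99569×0.99920 = 0.058852 + 0.914446 = 0.973298.
Q̄ = (S₀/π) × [bracket] = (709/π) × 0.973298 = 219.7 W/m².

Q̄ ≈ 220 W/m²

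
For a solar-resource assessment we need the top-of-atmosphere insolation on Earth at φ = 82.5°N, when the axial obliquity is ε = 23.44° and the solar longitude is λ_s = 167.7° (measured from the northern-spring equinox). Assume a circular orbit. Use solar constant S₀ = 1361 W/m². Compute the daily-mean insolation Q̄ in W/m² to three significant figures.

Solar declination: sin δ = sin ε · sin λ_s = sin 23.44° × sin 167.7° = 0.08474, so δ = +4.861°.
cos H₀ = −tan(+82.5°) tan(+4.861°) = -0.6460, H₀ = 2.2731 rad.
Bracket: H₀ sin φ sin δ + cos φ cos δ sin H₀ = 2.2731×0.99144×0.08474 + 0.13053×0.99640×0.76334 = 0.190974 + 0.099280 = 0.290254.
Q̄ = (S₀/π) × [bracket] = (1361/π) × 0.290254 = 125.7 W/m².

Q̄ ≈ 126 W/m²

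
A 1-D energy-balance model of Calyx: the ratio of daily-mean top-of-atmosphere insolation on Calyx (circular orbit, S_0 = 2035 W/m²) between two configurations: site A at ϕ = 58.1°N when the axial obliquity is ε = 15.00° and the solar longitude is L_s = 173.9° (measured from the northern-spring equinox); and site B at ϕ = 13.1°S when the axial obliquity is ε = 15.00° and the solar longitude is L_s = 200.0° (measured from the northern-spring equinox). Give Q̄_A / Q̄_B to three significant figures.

Q̄_A / Q̄_B ≈ 0.564

— Configuration A (ϕ=+58.1°):
Solar declination: sin δ = sin ε · sin L_s = sin 15.00° × sin 173.9° = 0.02750, so δ = +1.576°.
cos h₀ = −tan(+58.1°) tan(+1.576°) = -0.0442, h₀ = 1.6150 rad.
Bracket: h₀ sin ϕ sin δ + cos ϕ cos δ sin h₀ = 1.6150×0.84897×0.02750 + 0.52844×0.99962×0.99902 = 0.037705 + 0.527722 = 0.565427.
Q̄ = (S_0/π) × [bracket] = (2035/π) × 0.565427 = 366.26 W/m².
— Configuration B (ϕ=-13.1°):
Solar declination: sin δ = sin ε · sin L_s = sin 15.00° × sin 200.0° = -0.08852, so δ = -5.079°.
cos h₀ = −tan(-13.1°) tan(-5.079°) = -0.0207, h₀ = 1.5915 rad.
Bracket: h₀ sin ϕ sin δ + cos ϕ cos δ sin h₀ = 1.5915×-0.22665×-0.08852 + 0.97398×0.99607×0.99979 = 0.031930 + 0.969949 = 1.001879.
Q̄ = (S_0/π) × [bracket] = (2035/π) × 1.001879 = 648.98 W/m².
Ratio Q̄_A / Q̄_B = 366.26 / 648.98 = 0.5644.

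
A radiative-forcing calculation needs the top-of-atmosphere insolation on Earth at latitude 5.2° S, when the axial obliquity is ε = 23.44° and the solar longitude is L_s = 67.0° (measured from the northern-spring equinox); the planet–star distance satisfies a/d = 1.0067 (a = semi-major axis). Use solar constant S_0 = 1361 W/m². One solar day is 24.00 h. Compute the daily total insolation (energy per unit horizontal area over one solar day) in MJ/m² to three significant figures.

Solar declination: sin δ = sin ε · sin L_s = sin 23.44° × sin 67.0° = 0.36617, so δ = +21.479°.
cos h₀ = −tan(-5.2°) tan(+21.479°) = 0.0358, h₀ = 1.5350 rad.
Bracket: h₀ sin ϕ sin δ + cos ϕ cos δ sin h₀ = 1.5350×-0.09063×0.36617 + 0.99588×0.93055×0.99936 = -0.050940 + 0.926123 = 0.875183.
Inverse-square distance factor (a/d)² = 1.0067² = 1.013445.
Q̄ = (S_0/π) × 1.013445 × [bracket] = (1361/π) × 1.013445 × 0.875183 = 384.24 W/m².
Daily total = Q̄ × 24.00 h × 3600 s/h = 384.24 × 24.00 × 3600 / 10⁶ = 33.20 MJ/m².

33.2 MJ/m²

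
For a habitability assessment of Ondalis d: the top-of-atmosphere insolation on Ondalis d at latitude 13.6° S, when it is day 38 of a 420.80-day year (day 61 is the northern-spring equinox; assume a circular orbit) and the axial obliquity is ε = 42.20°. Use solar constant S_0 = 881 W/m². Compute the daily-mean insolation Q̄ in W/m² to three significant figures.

Q̄ ≈ 289 W/m²

Solar longitude: L_s = 360° × (38 − 61)/420.80 = -19.677°, i.e. -19.677° + 360° = 340.323°.
sin δ = sin 42.20° × sin 340.323° = -0.22618, so δ = -13.072°.
cos h₀ = −tan(-13.6°) tan(-13.072°) = -0.0562, h₀ = 1.6270 rad.
Bracket: h₀ sin ϕ sin δ + cos ϕ cos δ sin h₀ = 1.6270×-0.23514×-0.22618 + 0.97196×0.97409×0.99842 = 0.086530 + 0.945281 = 1.031811.
Q̄ = (S_0/π) × [bracket] = (881/π) × 1.031811 = 289.4 W/m².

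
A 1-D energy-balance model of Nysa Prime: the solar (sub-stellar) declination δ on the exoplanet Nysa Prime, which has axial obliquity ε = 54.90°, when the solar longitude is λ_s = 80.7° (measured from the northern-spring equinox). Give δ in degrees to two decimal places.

sin δ = sin ε · sin λ_s = sin 54.90° × sin 80.7° = 0.807396.
δ = arcsin(0.807396) = +53.84°.

δ = +53.84°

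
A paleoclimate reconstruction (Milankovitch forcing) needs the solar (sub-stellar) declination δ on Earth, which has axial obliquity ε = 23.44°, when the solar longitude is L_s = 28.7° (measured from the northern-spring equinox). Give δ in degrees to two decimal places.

sin δ = sin ε · sin L_s = sin 23.44° × sin 28.7° = 0.191027.
δ = arcsin(0.191027) = +11.01°.

δ = +11.01°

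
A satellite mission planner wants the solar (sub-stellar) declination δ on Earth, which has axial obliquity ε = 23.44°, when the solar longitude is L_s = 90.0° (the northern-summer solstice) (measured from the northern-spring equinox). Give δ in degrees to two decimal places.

sin δ = sin ε · sin L_s = sin 23.44° × sin 90.0° = 0.397789.
δ = arcsin(0.397789) = +23.44°.

δ = +23.44°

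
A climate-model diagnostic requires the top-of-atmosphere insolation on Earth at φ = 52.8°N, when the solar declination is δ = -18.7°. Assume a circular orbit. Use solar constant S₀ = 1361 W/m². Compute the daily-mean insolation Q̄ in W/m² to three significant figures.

Q̄ ≈ 99.4 W/m²

cos H₀ = −tan(+52.8°) tan(-18.700°) = 0.4459, H₀ = 1.1086 rad.
Bracket: H₀ sin φ sin δ + cos φ cos δ sin H₀ = 1.1086×0.79653×-0.32061 + 0.60460×0.94721×0.89507 = -0.283109 + 0.512592 = 0.229483.
Q̄ = (S₀/π) × [bracket] = (1361/π) × 0.229483 = 99.42 W/m².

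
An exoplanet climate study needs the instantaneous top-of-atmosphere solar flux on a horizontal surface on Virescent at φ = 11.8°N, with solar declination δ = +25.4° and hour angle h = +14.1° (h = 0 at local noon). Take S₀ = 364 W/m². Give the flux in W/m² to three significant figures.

cos θ_z = sin φ sin δ + cos φ cos δ cos h = 0.087716 + 0.857605 = 0.945321.
Flux = S₀ · cos θ_z = 364 × 0.945321 = 344.1 W/m².

344 W/m²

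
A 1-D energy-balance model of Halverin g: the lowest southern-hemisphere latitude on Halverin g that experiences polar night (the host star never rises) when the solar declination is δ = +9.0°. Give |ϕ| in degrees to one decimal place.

Polar night requires cos h₀ = −tan ϕ tan δ ≥ 1, i.e. tan ϕ tan δ ≤ −1.
The boundary is |tan ϕ| · |tan δ| = 1, so |ϕ| = 90° − |δ| = 90° − 9.0° = 81.0° in the southern hemisphere.

|ϕ| = 81.0°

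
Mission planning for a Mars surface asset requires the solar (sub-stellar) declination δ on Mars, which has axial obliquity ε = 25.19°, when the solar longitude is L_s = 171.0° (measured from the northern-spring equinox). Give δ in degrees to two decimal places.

δ = +3.82°

sin δ = sin ε · sin L_s = sin 25.19° × sin 171.0° = 0.066582.
δ = arcsin(0.066582) = +3.82°.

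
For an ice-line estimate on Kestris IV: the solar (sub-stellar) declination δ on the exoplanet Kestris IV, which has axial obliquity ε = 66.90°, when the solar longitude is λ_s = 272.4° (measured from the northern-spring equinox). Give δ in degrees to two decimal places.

δ = -66.78°

sin δ = sin ε · sin λ_s = sin 66.90° × sin 272.4° = -0.919015.
δ = arcsin(-0.919015) = -66.78°.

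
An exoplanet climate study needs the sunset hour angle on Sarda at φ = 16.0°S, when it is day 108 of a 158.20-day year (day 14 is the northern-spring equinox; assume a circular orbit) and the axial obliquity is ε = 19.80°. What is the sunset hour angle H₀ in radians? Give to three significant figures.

H₀ = 1.63 rad

Solar longitude: λ_s = 360° × (108 − 14)/158.20 = 213.906°.
sin δ = sin 19.80° × sin 213.906° = -0.18896, so δ = -10.892°.
cos H₀ = −tan φ · tan δ = −tan(-16.0°) × tan(-10.892°) = -0.0552, so H₀ = 1.6260 rad = 93.16°.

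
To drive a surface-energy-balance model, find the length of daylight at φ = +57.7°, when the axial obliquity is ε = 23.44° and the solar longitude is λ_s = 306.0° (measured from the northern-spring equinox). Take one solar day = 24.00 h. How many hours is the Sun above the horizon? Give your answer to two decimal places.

7.66 h

Solar declination: sin δ = sin ε · sin λ_s = sin 23.44° × sin 306.0° = -0.32182, so δ = -18.773°.
cos H₀ = −tan φ · tan δ = −tan(+57.7°) × tan(-18.773°) = 0.5377, so H₀ = 1.0031 rad = 57.47°.
Daylight = 2H₀/(2π) × 24.00 h = (1.0031/π) × 24.00 = 7.66 h.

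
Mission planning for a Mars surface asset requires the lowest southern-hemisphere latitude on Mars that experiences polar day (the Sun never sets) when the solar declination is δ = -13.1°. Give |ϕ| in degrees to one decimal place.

|ϕ| = 76.9°

Polar day requires cos h₀ = −tan ϕ tan δ ≤ −1, i.e. tan ϕ tan δ ≥ 1.
The boundary is |tan ϕ| · |tan δ| = 1, so |ϕ| = 90° − |δ| = 90° − 13.1° = 76.9° in the southern hemisphere.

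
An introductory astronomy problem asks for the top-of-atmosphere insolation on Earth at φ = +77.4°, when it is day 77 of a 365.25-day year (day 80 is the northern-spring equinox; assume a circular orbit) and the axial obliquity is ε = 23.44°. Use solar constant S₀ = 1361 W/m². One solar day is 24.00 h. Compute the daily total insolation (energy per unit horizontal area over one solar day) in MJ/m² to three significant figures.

7.02 MJ/m²

Solar longitude: λ_s = 360° × (77 − 80)/365.25 = -2.957°, i.e. -2.957° + 360° = 357.043°.
sin δ = sin 23.44° × sin 357.043° = -0.02052, so δ = -1.176°.
cos H₀ = −tan(+77.4°) tan(-1.176°) = 0.0918, H₀ = 1.4788 rad.
Bracket: H₀ sin φ sin δ + cos φ cos δ sin H₀ = 1.4788×0.97592×-0.02052 + 0.21814×0.99979×0.99578 = -0.029614 + 0.217174 = 0.187560.
Q̄ = (S₀/π) × [bracket] = (1361/π) × 0.187560 = 81.255 W/m².
Daily total = Q̄ × 24.00 h × 3600 s/h = 81.255 × 24.00 × 3600 / 10⁶ = 7.020 MJ/m².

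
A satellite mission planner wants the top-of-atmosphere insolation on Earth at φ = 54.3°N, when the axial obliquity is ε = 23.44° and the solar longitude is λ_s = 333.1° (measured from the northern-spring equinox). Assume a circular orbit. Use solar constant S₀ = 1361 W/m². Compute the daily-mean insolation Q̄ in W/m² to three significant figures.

Solar declination: sin δ = sin ε · sin λ_s = sin 23.44° × sin 333.1° = -0.17997, so δ = -10.368°.
cos H₀ = −tan(+54.3°) tan(-10.368°) = 0.2546, H₀ = 1.3133 rad.
Bracket: H₀ sin φ sin δ + cos φ cos δ sin H₀ = 1.3133×0.81208×-0.17997 + 0.58354×0.98367×0.96704 = -0.191939 + 0.555091 = 0.363152.
Q̄ = (S₀/π) × [bracket] = (1361/π) × 0.363152 = 157.3 W/m².

Q̄ ≈ 157 W/m²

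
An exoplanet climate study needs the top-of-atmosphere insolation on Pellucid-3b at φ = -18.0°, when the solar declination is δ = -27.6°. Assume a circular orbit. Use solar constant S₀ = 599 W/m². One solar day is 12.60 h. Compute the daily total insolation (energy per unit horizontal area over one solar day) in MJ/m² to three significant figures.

cos H₀ = −tan(-18.0°) tan(-27.600°) = -0.1699, H₀ = 1.7415 rad.
Bracket: H₀ sin φ sin δ + cos φ cos δ sin H₀ = 1.7415×-0.30902×-0.46330 + 0.95106×0.88620×0.98547 = 0.249329 + 0.830583 = 1.079912.
Q̄ = (S₀/π) × [bracket] = (599/π) × 1.079912 = 205.90 W/m².
Daily total = Q̄ × 12.60 h × 3600 s/h = 205.90 × 12.60 × 3600 / 10⁶ = 9.340 MJ/m².

9.34 MJ/m²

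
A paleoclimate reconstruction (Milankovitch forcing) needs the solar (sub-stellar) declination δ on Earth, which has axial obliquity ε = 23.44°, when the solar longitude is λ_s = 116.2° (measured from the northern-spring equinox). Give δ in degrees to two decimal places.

δ = +20.91°

sin δ = sin ε · sin λ_s = sin 23.44° × sin 116.2° = 0.356919.
δ = arcsin(0.356919) = +20.91°.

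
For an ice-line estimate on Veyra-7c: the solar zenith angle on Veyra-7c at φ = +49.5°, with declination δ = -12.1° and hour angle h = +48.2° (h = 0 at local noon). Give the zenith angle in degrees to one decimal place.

θ_z = 74.7°

cos θ_z = sin φ sin δ + cos φ cos δ cos h = -0.159395 + 0.423261 = 0.263866.
θ_z = arccos(0.263866) = 74.7°.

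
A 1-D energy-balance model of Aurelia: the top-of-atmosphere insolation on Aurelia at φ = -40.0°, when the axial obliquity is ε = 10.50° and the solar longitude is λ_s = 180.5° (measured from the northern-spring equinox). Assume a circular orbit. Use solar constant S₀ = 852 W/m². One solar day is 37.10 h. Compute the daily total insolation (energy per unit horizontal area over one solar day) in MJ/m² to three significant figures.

27.8 MJ/m²

Solar declination: sin δ = sin ε · sin λ_s = sin 10.50° × sin 180.5° = -0.00159, so δ = -0.091°.
cos H₀ = −tan(-40.0°) tan(-0.091°) = -0.0013, H₀ = 1.5721 rad.
Bracket: H₀ sin φ sin δ + cos φ cos δ sin H₀ = 1.5721×-0.64279×-0.00159 + 0.76604×1.00000×1.00000 = 0.001607 + 0.766040 = 0.767647.
Q̄ = (S₀/π) × [bracket] = (852/π) × 0.767647 = 208.19 W/m².
Daily total = Q̄ × 37.10 h × 3600 s/h = 208.19 × 37.10 × 3600 / 10⁶ = 27.81 MJ/m².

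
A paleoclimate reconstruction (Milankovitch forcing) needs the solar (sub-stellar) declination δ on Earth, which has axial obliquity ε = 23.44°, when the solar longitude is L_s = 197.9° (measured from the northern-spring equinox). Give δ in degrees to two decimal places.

sin δ = sin ε · sin L_s = sin 23.44° × sin 197.9° = -0.122263.
δ = arcsin(-0.122263) = -7.02°.

δ = -7.02°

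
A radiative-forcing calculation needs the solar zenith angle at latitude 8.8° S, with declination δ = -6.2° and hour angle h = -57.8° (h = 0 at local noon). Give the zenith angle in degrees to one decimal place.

θ_z = 57.3°

cos θ_z = sin φ sin δ + cos φ cos δ cos h = 0.016522 + 0.523523 = 0.540045.
θ_z = arccos(0.540045) = 57.3°.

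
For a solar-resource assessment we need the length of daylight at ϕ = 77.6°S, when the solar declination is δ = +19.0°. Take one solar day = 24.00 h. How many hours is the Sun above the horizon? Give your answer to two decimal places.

cos h₀ = −tan ϕ · tan δ = 1.5661 ≥ 1, so the Sun never rises (polar night) and h₀ = 0.
Daylight = 2h₀/(2π) × 24.00 h = (0.0000/π) × 24.00 = 0.00 h.

0.00 h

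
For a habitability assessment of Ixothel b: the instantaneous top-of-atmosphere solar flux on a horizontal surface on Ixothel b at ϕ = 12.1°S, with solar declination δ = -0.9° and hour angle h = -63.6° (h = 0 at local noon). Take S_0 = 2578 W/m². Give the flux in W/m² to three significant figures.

1.13e+03 W/m²

cos θ_z = sin ϕ sin δ + cos ϕ cos δ cos h = 0.003293 + 0.434703 = 0.437996.
Flux = S_0 · cos θ_z = 2578 × 0.437996 = 1129 W/m².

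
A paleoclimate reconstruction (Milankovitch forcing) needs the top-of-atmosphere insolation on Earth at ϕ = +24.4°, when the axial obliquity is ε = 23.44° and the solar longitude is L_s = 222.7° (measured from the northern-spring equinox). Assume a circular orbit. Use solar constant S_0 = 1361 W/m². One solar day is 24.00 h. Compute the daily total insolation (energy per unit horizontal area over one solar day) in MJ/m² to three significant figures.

Solar declination: sin δ = sin ε · sin L_s = sin 23.44° × sin 222.7° = -0.26976, so δ = -15.650°.
cos h₀ = −tan(+24.4°) tan(-15.650°) = 0.1271, h₀ = 1.4434 rad.
Bracket: h₀ sin ϕ sin δ + cos ϕ cos δ sin h₀ = 1.4434×0.41310×-0.26976 + 0.91068×0.96293×0.99189 = -0.160849 + 0.869809 = 0.708960.
Q̄ = (S_0/π) × [bracket] = (1361/π) × 0.708960 = 307.14 W/m².
Daily total = Q̄ × 24.00 h × 3600 s/h = 307.14 × 24.00 × 3600 / 10⁶ = 26.54 MJ/m².

26.5 MJ/m²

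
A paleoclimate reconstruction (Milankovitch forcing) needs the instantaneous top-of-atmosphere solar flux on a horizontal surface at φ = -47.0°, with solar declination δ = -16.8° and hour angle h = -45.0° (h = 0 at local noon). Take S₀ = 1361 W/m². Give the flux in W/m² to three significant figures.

cos θ_z = sin φ sin δ + cos φ cos δ cos h = 0.211384 + 0.461663 = 0.673047.
Flux = S₀ · cos θ_z = 1361 × 0.673047 = 916.0 W/m².

916 W/m²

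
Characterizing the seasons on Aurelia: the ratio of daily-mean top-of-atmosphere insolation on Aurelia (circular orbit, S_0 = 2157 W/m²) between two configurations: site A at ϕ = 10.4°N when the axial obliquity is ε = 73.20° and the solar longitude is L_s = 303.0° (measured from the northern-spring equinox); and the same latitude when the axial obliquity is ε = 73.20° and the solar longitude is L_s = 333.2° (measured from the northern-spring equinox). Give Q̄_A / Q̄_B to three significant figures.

— Configuration A (ϕ=+10.4°):
Solar declination: sin δ = sin ε · sin L_s = sin 73.20° × sin 303.0° = -0.80288, so δ = -53.406°.
cos h₀ = −tan(+10.4°) tan(-53.406°) = 0.2472, h₀ = 1.3210 rad.
Bracket: h₀ sin ϕ sin δ + cos ϕ cos δ sin h₀ = 1.3210×0.18052×-0.80288 + 0.98357×0.59615×0.96897 = -0.191460 + 0.568161 = 0.376701.
Q̄ = (S_0/π) × [bracket] = (2157/π) × 0.376701 = 258.64 W/m².
— Configuration B (ϕ=+10.4°):
Solar declination: sin δ = sin ε · sin L_s = sin 73.20° × sin 333.2° = -0.43163, so δ = -25.571°.
cos h₀ = −tan(+10.4°) tan(-25.571°) = 0.0878, h₀ = 1.4829 rad.
Bracket: h₀ sin ϕ sin δ + cos ϕ cos δ sin h₀ = 1.4829×0.18052×-0.43163 + 0.98357×0.90205×0.99614 = -0.115544 + 0.883805 = 0.768261.
Q̄ = (S_0/π) × [bracket] = (2157/π) × 0.768261 = 527.48 W/m².
Ratio Q̄_A / Q̄_B = 258.64 / 527.48 = 0.4903.

Q̄_A / Q̄_B ≈ 0.490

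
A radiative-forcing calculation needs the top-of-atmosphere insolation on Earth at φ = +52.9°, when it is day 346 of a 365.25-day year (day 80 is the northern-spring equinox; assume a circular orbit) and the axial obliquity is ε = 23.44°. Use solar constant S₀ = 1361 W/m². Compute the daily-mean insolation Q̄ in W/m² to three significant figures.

Q̄ ≈ 66.0 W/m²

Solar longitude: λ_s = 360° × (346 − 80)/365.25 = 262.177°.
sin δ = sin 23.44° × sin 262.177° = -0.39409, so δ = -23.209°.
cos H₀ = −tan(+52.9°) tan(-23.209°) = 0.5670, H₀ = 0.9680 rad.
Bracket: H₀ sin φ sin δ + cos φ cos δ sin H₀ = 0.9680×0.79758×-0.39409 + 0.60321×0.91907×0.82375 = -0.304260 + 0.456681 = 0.152421.
Q̄ = (S₀/π) × [bracket] = (1361/π) × 0.152421 = 66.03 W/m².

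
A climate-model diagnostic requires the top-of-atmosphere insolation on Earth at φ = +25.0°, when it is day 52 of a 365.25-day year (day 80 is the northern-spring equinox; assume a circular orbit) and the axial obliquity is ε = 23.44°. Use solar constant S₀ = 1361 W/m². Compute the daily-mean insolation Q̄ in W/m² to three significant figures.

Q̄ ≈ 334 W/m²

Solar longitude: λ_s = 360° × (52 − 80)/365.25 = -27.598°, i.e. -27.598° + 360° = 332.402°.
sin δ = sin 23.44° × sin 332.402° = -0.18428, so δ = -10.619°.
cos H₀ = −tan(+25.0°) tan(-10.619°) = 0.0874, H₀ = 1.4833 rad.
Bracket: H₀ sin φ sin δ + cos φ cos δ sin H₀ = 1.4833×0.42262×-0.18428 + 0.90631×0.98287×0.99617 = -0.115520 + 0.887373 = 0.771853.
Q̄ = (S₀/π) × [bracket] = (1361/π) × 0.771853 = 334.4 W/m².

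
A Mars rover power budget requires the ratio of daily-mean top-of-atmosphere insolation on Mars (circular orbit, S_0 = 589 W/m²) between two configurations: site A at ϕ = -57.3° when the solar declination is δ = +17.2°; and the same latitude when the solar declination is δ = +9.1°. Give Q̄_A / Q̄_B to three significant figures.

Q̄_A / Q̄_B ≈ 0.547

— Configuration A (ϕ=-57.3°):
cos h₀ = −tan(-57.3°) tan(+17.200°) = 0.4822, h₀ = 1.0677 rad.
Bracket: h₀ sin ϕ sin δ + cos ϕ cos δ sin h₀ = 1.0677×-0.84151×0.29571 + 0.54024×0.95528×0.87607 = -0.265690 + 0.452123 = 0.186433.
Q̄ = (S_0/π) × [bracket] = (589/π) × 0.186433 = 34.953 W/m².
— Configuration B (ϕ=-57.3°):
cos h₀ = −tan(-57.3°) tan(+9.100°) = 0.2495, h₀ = 1.3186 rad.
Bracket: h₀ sin ϕ sin δ + cos ϕ cos δ sin h₀ = 1.3186×-0.84151×0.15816 + 0.54024×0.98741×0.96838 = -0.175497 + 0.516571 = 0.341074.
Q̄ = (S_0/π) × [bracket] = (589/π) × 0.341074 = 63.946 W/m².
Ratio Q̄_A / Q̄_B = 34.953 / 63.946 = 0.5466.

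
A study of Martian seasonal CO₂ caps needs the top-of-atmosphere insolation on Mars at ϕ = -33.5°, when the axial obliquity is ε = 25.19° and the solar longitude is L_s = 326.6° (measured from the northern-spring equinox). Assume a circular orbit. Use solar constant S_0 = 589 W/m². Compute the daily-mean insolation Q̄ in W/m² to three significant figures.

Solar declination: sin δ = sin ε · sin L_s = sin 25.19° × sin 326.6° = -0.23430, so δ = -13.550°.
cos h₀ = −tan(-33.5°) tan(-13.550°) = -0.1595, h₀ = 1.7310 rad.
Bracket: h₀ sin ϕ sin δ + cos ϕ cos δ sin h₀ = 1.7310×-0.55194×-0.23430 + 0.83389×0.97217×0.98720 = 0.223852 + 0.800306 = 1.024158.
Q̄ = (S_0/π) × [bracket] = (589/π) × 1.024158 = 192.0 W/m².

Q̄ ≈ 192 W/m²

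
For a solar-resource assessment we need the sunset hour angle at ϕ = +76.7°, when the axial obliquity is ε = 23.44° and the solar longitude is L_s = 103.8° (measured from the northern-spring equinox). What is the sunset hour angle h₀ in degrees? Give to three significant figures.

Solar declination: sin δ = sin ε · sin L_s = sin 23.44° × sin 103.8° = 0.38631, so δ = +22.725°.
Sunrise equation: cos h₀ = −tan ϕ · tan δ = -1.7717 ≤ −1, so the Sun never sets (polar day) and h₀ = π.

h₀ = 180°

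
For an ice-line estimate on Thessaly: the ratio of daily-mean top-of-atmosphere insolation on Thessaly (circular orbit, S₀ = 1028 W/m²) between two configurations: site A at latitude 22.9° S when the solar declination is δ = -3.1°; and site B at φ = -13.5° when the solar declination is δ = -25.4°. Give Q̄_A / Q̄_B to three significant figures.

Q̄_A / Q̄_B ≈ 0.915

— Configuration A (φ=-22.9°):
cos H₀ = −tan(-22.9°) tan(-3.100°) = -0.0229, H₀ = 1.5937 rad.
Bracket: H₀ sin φ sin δ + cos φ cos δ sin H₀ = 1.5937×-0.38912×-0.05408 + 0.92119×0.99854×0.99974 = 0.033537 + 0.919606 = 0.953143.
Q̄ = (S₀/π) × [bracket] = (1028/π) × 0.953143 = 311.89 W/m².
— Configuration B (φ=-13.5°):
cos H₀ = −tan(-13.5°) tan(-25.400°) = -0.1140, H₀ = 1.6850 rad.
Bracket: H₀ sin φ sin δ + cos φ cos δ sin H₀ = 1.6850×-0.23345×-0.42894 + 0.97237×0.90334×0.99348 = 0.168729 + 0.872654 = 1.041383.
Q̄ = (S₀/π) × [bracket] = (1028/π) × 1.041383 = 340.76 W/m².
Ratio Q̄_A / Q̄_B = 311.89 / 340.76 = 0.9153.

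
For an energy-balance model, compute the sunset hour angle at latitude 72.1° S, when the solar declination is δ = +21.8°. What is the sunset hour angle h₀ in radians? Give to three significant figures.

cos h₀ = −tan ϕ · tan δ = 1.2383 ≥ 1, so the Sun never rises (polar night) and h₀ = 0.

h₀ = 0.00 rad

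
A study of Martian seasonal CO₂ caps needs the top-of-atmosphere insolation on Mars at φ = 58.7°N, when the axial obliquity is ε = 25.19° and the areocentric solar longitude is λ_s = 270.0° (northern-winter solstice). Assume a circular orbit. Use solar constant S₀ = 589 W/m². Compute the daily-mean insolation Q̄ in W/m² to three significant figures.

sin δ = sin 25.19° × sin 270.0° = -0.42562, so δ = -25.190°.
cos H₀ = −tan(+58.7°) tan(-25.190°) = 0.7736, H₀ = 0.6863 rad.
Bracket: H₀ sin φ sin δ + cos φ cos δ sin H₀ = 0.6863×0.85446×-0.42562 + 0.51952×0.90490×0.63368 = -0.249590 + 0.297902 = 0.048312.
Q̄ = (S₀/π) × [bracket] = (589/π) × 0.048312 = 9.058 W/m².

Q̄ ≈ 9.06 W/m²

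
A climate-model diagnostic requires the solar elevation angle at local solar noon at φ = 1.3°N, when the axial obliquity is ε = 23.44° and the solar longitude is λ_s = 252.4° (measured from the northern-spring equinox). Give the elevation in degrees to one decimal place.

66.4°

Solar declination: sin δ = sin ε · sin λ_s = sin 23.44° × sin 252.4° = -0.37917, so δ = -22.282°.
At local noon the hour angle is zero, so the zenith angle equals |φ − δ| = |+1.3° − (-22.282°)| = 23.582°.
Elevation = 90° − 23.582° = 66.4°.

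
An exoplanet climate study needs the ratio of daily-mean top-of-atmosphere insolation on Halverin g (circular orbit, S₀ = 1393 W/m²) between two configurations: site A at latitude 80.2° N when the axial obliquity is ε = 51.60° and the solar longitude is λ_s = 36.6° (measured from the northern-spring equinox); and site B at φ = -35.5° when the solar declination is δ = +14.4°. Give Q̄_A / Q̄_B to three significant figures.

— Configuration A (φ=+80.2°):
Solar declination: sin δ = sin ε · sin λ_s = sin 51.60° × sin 36.6° = 0.46726, so δ = +27.856°.
cos H₀ = −tan(+80.2°) tan(+27.856°) = -3.0597 ≤ −1 ⇒ polar day, H₀ = π.
Bracket: H₀ sin φ sin δ + cos φ cos δ sin H₀ = 3.1416×0.98541×0.46726 + 0.17021×0.88412×0.00000 = 1.446527 + 0.000000 = 1.446527.
Q̄ = (S₀/π) × [bracket] = (1393/π) × 1.446527 = 641.40 W/m².
— Configuration B (φ=-35.5°):
cos H₀ = −tan(-35.5°) tan(+14.400°) = 0.1831, H₀ = 1.3866 rad.
Bracket: H₀ sin φ sin δ + cos φ cos δ sin H₀ = 1.3866×-0.58070×0.24869 + 0.81412×0.96858×0.98309 = -0.200245 + 0.775206 = 0.574961.
Q̄ = (S₀/π) × [bracket] = (1393/π) × 0.574961 = 254.94 W/m².
Ratio Q̄_A / Q̄_B = 641.40 / 254.94 = 2.516.

Q̄_A / Q̄_B ≈ 2.52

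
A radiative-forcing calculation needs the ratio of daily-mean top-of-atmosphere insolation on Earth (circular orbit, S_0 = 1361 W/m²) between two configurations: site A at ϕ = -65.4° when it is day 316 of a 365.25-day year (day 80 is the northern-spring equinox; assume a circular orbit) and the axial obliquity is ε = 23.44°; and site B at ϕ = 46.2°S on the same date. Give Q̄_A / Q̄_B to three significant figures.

— Configuration A (ϕ=-65.4°):
Solar longitude: L_s = 360° × (316 − 80)/365.25 = 232.608°.
sin δ = sin 23.44° × sin 232.608° = -0.31604, so δ = -18.424°.
cos h₀ = −tan(-65.4°) tan(-18.424°) = -0.7276, h₀ = 2.3856 rad.
Bracket: h₀ sin ϕ sin δ + cos ϕ cos δ sin h₀ = 2.3856×-0.90924×-0.31604 + 0.41628×0.94875×0.68601 = 0.685517 + 0.270937 = 0.956454.
Q̄ = (S_0/π) × [bracket] = (1361/π) × 0.956454 = 414.35 W/m².
— Configuration B (ϕ=-46.2°):
cos h₀ = −tan(-46.2°) tan(-18.424°) = -0.3474, h₀ = 1.9256 rad.
Bracket: h₀ sin ϕ sin δ + cos ϕ cos δ sin h₀ = 1.9256×-0.72176×-0.31604 + 0.69214×0.94875×0.93773 = 0.439239 + 0.615777 = 1.055016.
Q̄ = (S_0/π) × [bracket] = (1361/π) × 1.055016 = 457.05 W/m².
Ratio Q̄_A / Q̄_B = 414.35 / 457.05 = 0.9066.

Q̄_A / Q̄_B ≈ 0.907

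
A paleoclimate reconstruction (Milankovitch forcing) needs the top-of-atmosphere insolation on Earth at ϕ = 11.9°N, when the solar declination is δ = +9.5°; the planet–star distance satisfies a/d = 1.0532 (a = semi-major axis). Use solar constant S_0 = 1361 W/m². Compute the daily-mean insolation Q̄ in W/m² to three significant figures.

cos h₀ = −tan(+11.9°) tan(+9.500°) = -0.0353, h₀ = 1.6061 rad.
Bracket: h₀ sin ϕ sin δ + cos ϕ cos δ sin h₀ = 1.6061×0.20620×0.16505 + 0.97851×0.98629×0.99938 = 0.054661 + 0.964496 = 1.019157.
Inverse-square distance factor (a/d)² = 1.0532² = 1.109230.
Q̄ = (S_0/π) × 1.109230 × [bracket] = (1361/π) × 1.109230 × 1.019157 = 489.7 W/m².

Q̄ ≈ 490 W/m²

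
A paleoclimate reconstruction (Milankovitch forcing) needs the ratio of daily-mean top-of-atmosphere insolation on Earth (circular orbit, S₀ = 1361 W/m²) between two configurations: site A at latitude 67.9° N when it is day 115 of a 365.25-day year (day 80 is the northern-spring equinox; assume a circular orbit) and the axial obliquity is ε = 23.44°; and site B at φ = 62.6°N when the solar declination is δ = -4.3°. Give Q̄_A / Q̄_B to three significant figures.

Q̄_A / Q̄_B ≈ 2.10

— Configuration A (φ=+67.9°):
Solar longitude: λ_s = 360° × (115 − 80)/365.25 = 34.497°.
sin δ = sin 23.44° × sin 34.497° = 0.22529, so δ = +13.020°.
cos H₀ = −tan(+67.9°) tan(+13.020°) = -0.5695, H₀ = 2.1767 rad.
Bracket: H₀ sin φ sin δ + cos φ cos δ sin H₀ = 2.1767×0.92653×0.22529 + 0.37622×0.97429×0.82201 = 0.454360 + 0.301306 = 0.755666.
Q̄ = (S₀/π) × [bracket] = (1361/π) × 0.755666 = 327.37 W/m².
— Configuration B (φ=+62.6°):
cos H₀ = −tan(+62.6°) tan(-4.300°) = 0.1451, H₀ = 1.4252 rad.
Bracket: H₀ sin φ sin δ + cos φ cos δ sin H₀ = 1.4252×0.88782×-0.07498 + 0.46020×0.99719×0.98942 = -0.094874 + 0.454052 = 0.359178.
Q̄ = (S₀/π) × [bracket] = (1361/π) × 0.359178 = 155.60 W/m².
Ratio Q̄_A / Q̄_B = 327.37 / 155.60 = 2.104.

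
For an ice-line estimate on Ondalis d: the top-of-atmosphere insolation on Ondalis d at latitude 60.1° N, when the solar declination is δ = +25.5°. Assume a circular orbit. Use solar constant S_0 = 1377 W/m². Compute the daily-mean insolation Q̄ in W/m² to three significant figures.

cos h₀ = −tan(+60.1°) tan(+25.500°) = -0.8295, h₀ = 2.5490 rad.
Bracket: h₀ sin ϕ sin δ + cos ϕ cos δ sin h₀ = 2.5490×0.86690×0.43051 + 0.49849×0.90259×0.55853 = 0.951310 + 0.251301 = 1.202611.
Q̄ = (S_0/π) × [bracket] = (1377/π) × 1.202611 = 527.1 W/m².

Q̄ ≈ 527 W/m²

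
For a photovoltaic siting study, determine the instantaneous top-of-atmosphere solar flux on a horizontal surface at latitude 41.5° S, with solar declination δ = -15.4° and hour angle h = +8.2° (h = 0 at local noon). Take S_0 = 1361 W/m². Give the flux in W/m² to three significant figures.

1.21e+03 W/m²

cos θ_z = sin ϕ sin δ + cos ϕ cos δ cos h = 0.175963 + 0.714683 = 0.890646.
Flux = S_0 · cos θ_z = 1361 × 0.890646 = 1212 W/m².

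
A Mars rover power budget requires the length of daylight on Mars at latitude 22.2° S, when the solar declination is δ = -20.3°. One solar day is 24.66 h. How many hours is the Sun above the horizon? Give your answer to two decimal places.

13.52 h

cos H₀ = −tan φ · tan δ = −tan(-22.2°) × tan(-20.300°) = -0.1510, so H₀ = 1.7223 rad = 98.68°.
Daylight = 2H₀/(2π) × 24.66 h = (1.7223/π) × 24.66 = 13.52 h.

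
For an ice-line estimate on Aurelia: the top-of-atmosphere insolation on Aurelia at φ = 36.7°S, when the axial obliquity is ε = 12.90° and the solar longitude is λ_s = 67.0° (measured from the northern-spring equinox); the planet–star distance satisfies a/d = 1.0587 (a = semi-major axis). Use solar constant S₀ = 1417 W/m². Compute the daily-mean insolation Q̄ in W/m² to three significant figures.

Solar declination: sin δ = sin ε · sin λ_s = sin 12.90° × sin 67.0° = 0.20550, so δ = +11.859°.
cos H₀ = −tan(-36.7°) tan(+11.859°) = 0.1565, H₀ = 1.4136 rad.
Bracket: H₀ sin φ sin δ + cos φ cos δ sin H₀ = 1.4136×-0.59763×0.20550 + 0.80178×0.97866×0.98768 = -0.173608 + 0.775003 = 0.601395.
Inverse-square distance factor (a/d)² = 1.0587² = 1.120846.
Q̄ = (S₀/π) × 1.120846 × [bracket] = (1417/π) × 1.120846 × 0.601395 = 304.0 W/m².

Q̄ ≈ 304 W/m²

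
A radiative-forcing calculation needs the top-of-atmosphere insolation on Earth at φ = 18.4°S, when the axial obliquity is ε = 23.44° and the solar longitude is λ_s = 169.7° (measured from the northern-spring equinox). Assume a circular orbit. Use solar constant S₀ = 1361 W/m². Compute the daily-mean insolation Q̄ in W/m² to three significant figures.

Solar declination: sin δ = sin ε · sin λ_s = sin 23.44° × sin 169.7° = 0.07113, so δ = +4.079°.
cos H₀ = −tan(-18.4°) tan(+4.079°) = 0.0237, H₀ = 1.5471 rad.
Bracket: H₀ sin φ sin δ + cos φ cos δ sin H₀ = 1.5471×-0.31565×0.07113 + 0.94888×0.99747×0.99972 = -0.034736 + 0.946214 = 0.911478.
Q̄ = (S₀/π) × [bracket] = (1361/π) × 0.911478 = 394.9 W/m².

Q̄ ≈ 395 W/m²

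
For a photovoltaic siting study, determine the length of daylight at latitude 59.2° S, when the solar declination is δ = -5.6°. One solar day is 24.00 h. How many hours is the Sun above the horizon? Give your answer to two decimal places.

cos H₀ = −tan φ · tan δ = −tan(-59.2°) × tan(-5.600°) = -0.1645, so H₀ = 1.7360 rad = 99.47°.
Daylight = 2H₀/(2π) × 24.00 h = (1.7360/π) × 24.00 = 13.26 h.

13.26 h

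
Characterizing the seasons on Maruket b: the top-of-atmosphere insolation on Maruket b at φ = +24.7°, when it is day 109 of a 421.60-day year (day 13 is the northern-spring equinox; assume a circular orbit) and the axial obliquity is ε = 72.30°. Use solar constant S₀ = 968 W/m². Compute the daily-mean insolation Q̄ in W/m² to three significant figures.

Solar longitude: λ_s = 360° × (109 − 13)/421.60 = 81.973°.
sin δ = sin 72.30° × sin 81.973° = 0.94333, so δ = +70.618°.
cos H₀ = −tan(+24.7°) tan(+70.618°) = -1.3074 ≤ −1 ⇒ polar day, H₀ = π.
Bracket: H₀ sin φ sin δ + cos φ cos δ sin H₀ = 3.1416×0.41787×0.94333 + 0.90851×0.33186×0.00000 = 1.238385 + 0.000000 = 1.238385.
Q̄ = (S₀/π) × [bracket] = (968/π) × 1.238385 = 381.6 W/m².

Q̄ ≈ 382 W/m²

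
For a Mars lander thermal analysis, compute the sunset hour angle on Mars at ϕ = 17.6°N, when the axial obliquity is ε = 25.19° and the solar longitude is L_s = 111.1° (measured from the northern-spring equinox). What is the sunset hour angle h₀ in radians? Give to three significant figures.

h₀ = 1.71 rad

Solar declination: sin δ = sin ε · sin L_s = sin 25.19° × sin 111.1° = 0.39708, so δ = +23.396°.
cos h₀ = −tan ϕ · tan δ = −tan(+17.6°) × tan(+23.396°) = -0.1372, so h₀ = 1.7085 rad = 97.89°.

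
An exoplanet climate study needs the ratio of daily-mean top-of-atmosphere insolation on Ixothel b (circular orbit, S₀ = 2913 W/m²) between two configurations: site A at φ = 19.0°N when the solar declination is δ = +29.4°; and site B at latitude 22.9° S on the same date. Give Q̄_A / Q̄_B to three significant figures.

— Configuration A (φ=+19.0°):
cos H₀ = −tan(+19.0°) tan(+29.400°) = -0.1940, H₀ = 1.7661 rad.
Bracket: H₀ sin φ sin δ + cos φ cos δ sin H₀ = 1.7661×0.32557×0.49090 + 0.94552×0.87121×0.98100 = 0.282262 + 0.808095 = 1.090357.
Q̄ = (S₀/π) × [bracket] = (2913/π) × 1.090357 = 1011.0 W/m².
— Configuration B (φ=-22.9°):
cos H₀ = −tan(-22.9°) tan(+29.400°) = 0.2380, H₀ = 1.3305 rad.
Bracket: H₀ sin φ sin δ + cos φ cos δ sin H₀ = 1.3305×-0.38912×0.49090 + 0.92119×0.87121×0.97126 = -0.254151 + 0.779485 = 0.525334.
Q̄ = (S₀/π) × [bracket] = (2913/π) × 0.525334 = 487.11 W/m².
Ratio Q̄_A / Q̄_B = 1011.0 / 487.11 = 2.076.

Q̄_A / Q̄_B ≈ 2.08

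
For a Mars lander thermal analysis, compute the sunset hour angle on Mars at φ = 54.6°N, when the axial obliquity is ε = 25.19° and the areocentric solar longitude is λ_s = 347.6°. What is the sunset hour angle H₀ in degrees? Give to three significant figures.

sin δ = sin 25.19° × sin 347.6° = -0.09140, so δ = -5.244°.
cos H₀ = −tan φ · tan δ = −tan(+54.6°) × tan(-5.244°) = 0.1291, so H₀ = 1.4413 rad = 82.58°.

H₀ = 82.6°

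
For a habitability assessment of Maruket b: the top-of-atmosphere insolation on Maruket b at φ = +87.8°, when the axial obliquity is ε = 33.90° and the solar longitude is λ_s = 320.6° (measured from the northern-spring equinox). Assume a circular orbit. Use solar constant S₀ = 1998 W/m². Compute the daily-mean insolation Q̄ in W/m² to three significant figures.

Solar declination: sin δ = sin ε · sin λ_s = sin 33.90° × sin 320.6° = -0.35402, so δ = -20.733°.
cos H₀ = −tan(+87.8°) tan(-20.733°) = 9.8535 ≥ 1 ⇒ polar night, H₀ = 0 and Q̄ = 0.

Q̄ ≈ 0.00 W/m²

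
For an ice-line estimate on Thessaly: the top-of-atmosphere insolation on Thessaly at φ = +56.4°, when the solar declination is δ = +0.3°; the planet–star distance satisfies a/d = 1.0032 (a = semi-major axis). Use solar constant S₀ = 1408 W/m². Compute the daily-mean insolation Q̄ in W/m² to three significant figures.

cos H₀ = −tan(+56.4°) tan(+0.300°) = -0.0079, H₀ = 1.5787 rad.
Bracket: H₀ sin φ sin δ + cos φ cos δ sin H₀ = 1.5787×0.83292×0.00524 + 0.55339×0.99999×0.99997 = 0.006890 + 0.553368 = 0.560258.
Inverse-square distance factor (a/d)² = 1.0032² = 1.006410.
Q̄ = (S₀/π) × 1.006410 × [bracket] = (1408/π) × 1.006410 × 0.560258 = 252.7 W/m².

Q̄ ≈ 253 W/m²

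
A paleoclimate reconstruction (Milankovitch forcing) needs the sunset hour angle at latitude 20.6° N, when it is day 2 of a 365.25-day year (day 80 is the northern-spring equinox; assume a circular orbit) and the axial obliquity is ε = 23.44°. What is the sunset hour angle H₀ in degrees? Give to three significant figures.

H₀ = 80.9°

Solar longitude: λ_s = 360° × (2 − 80)/365.25 = -76.879°, i.e. -76.879° + 360° = 283.121°.
sin δ = sin 23.44° × sin 283.121° = -0.38740, so δ = -22.793°.
cos H₀ = −tan φ · tan δ = −tan(+20.6°) × tan(-22.793°) = 0.1579, so H₀ = 1.4122 rad = 80.91°.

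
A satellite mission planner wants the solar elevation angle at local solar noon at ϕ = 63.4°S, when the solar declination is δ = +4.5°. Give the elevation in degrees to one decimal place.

At local noon the hour angle is zero, so the zenith angle equals |ϕ − δ| = |-63.4° − (+4.500°)| = 67.900°.
Elevation = 90° − 67.900° = 22.1°.

22.1°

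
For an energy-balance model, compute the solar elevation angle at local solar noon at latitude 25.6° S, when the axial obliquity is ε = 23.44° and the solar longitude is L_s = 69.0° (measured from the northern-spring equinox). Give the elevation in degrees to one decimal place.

42.6°

Solar declination: sin δ = sin ε · sin L_s = sin 23.44° × sin 69.0° = 0.37137, so δ = +21.800°.
At local noon the hour angle is zero, so the zenith angle equals |ϕ − δ| = |-25.6° − (+21.800°)| = 47.400°.
Elevation = 90° − 47.400° = 42.6°.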